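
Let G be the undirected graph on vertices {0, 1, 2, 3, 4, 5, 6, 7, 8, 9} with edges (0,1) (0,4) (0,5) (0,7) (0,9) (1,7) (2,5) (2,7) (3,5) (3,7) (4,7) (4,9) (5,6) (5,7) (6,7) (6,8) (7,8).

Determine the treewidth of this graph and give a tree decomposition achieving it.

Each bag holds 3 vertices, so the decomposition has width 2, which upper-bounds the treewidth. Conversely, {0, 4, 9} is a clique of size 3, and the vertices of any clique must share a bag in every tree decomposition; so some bag has ≥ 3 vertices and tw(G) ≥ 2. Combining the bounds, tw(G) = 2.

Treewidth 2.
One such decomposition:
Bags: B1 = {0, 1, 7}  B2 = {0, 5, 7}  B3 = {2, 5, 7}  B4 = {5, 6, 7}  B5 = {0, 4, 7}  B6 = {6, 7, 8}  B7 = {0, 4, 9}  B8 = {3, 5, 7}
Tree: B1–B2, B2–B3, B3–B4, B2–B5, B4–B6, B5–B7, B3–B8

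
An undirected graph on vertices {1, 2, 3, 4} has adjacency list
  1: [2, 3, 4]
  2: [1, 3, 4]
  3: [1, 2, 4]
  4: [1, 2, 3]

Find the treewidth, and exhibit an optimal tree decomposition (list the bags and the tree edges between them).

Treewidth 3.
One optimal decomposition is:
Bags: B1 = {1, 2, 3, 4}
Tree: (single bag)

A single bag containing all 4 vertices is trivially a valid decomposition of width 3. For the lower bound, the 4 vertices {1, 2, 3, 4} are pairwise adjacent, and any tree decomposition puts a clique entirely inside one bag — forcing width ≥ 3. Therefore the treewidth is 3.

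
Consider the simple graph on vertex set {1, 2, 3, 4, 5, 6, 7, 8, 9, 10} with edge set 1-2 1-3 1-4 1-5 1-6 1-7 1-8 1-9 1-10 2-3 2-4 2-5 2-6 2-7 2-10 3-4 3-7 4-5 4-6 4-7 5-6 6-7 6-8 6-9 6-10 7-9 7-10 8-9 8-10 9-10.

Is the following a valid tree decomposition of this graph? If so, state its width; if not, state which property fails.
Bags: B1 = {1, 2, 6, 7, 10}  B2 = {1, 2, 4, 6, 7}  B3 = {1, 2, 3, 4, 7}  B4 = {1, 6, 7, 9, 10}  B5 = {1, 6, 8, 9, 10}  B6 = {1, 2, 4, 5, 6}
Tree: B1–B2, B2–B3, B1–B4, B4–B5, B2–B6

Yes; width 4.

Checking the three conditions: (i) the bags cover all of {1, 2, 3, 4, 5, 6, 7, 8, 9, 10}; (ii) for each edge, some bag contains both endpoints; (iii) the bags containing any fixed vertex form a subtree. All hold, so the decomposition is valid with width 5 − 1 = 4.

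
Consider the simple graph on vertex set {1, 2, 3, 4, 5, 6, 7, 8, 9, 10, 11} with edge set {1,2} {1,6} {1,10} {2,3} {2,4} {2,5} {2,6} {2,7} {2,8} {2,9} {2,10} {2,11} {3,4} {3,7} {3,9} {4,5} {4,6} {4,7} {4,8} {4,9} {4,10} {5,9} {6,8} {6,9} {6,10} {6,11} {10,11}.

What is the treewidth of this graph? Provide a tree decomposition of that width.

Every bag has size at most 4, so the width is 4 − 1 = 3 and tw(G) ≤ 3. Conversely, {1, 2, 6, 10} is a clique of size 4, and the vertices of any clique must share a bag in every tree decomposition; so some bag has ≥ 4 vertices and tw(G) ≥ 3. Therefore the treewidth is 3.

Treewidth 3.
One optimal decomposition is:
Bags: B1 = {2, 4, 6, 9}  B2 = {2, 3, 4, 9}  B3 = {2, 4, 6, 10}  B4 = {2, 6, 10, 11}  B5 = {1, 2, 6, 10}  B6 = {2, 4, 5, 9}  B7 = {2, 3, 4, 7}  B8 = {2, 4, 6, 8}
Tree: B1–B2, B1–B3, B3–B4, B4–B5, B2–B6, B2–B7, B1–B8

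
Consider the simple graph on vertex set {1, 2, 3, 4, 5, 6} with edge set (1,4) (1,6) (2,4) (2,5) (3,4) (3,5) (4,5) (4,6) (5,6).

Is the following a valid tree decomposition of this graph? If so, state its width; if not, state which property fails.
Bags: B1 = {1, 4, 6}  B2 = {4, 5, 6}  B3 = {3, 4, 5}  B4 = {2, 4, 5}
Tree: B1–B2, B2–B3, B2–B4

Yes; width 2.

Checking the three conditions: (i) the bags cover all of {1, 2, 3, 4, 5, 6}; (ii) for each edge, some bag contains both endpoints; (iii) the bags containing any fixed vertex form a subtree. All hold, so the decomposition is valid with width 3 − 1 = 2.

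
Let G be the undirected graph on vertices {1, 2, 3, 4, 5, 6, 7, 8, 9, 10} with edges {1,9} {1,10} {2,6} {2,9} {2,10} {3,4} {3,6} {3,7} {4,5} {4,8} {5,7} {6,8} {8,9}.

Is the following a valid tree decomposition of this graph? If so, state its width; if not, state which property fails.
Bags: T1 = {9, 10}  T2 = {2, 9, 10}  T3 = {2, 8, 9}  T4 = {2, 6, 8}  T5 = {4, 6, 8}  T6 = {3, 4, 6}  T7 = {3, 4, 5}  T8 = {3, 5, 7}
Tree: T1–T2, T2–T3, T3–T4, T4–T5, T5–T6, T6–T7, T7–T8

No — vertex 1 appears in no bag.

A tree decomposition must satisfy three properties: every vertex lies in some bag; for every edge, both endpoints lie together in some bag; and for every vertex, the bags containing it form a connected subtree. Here vertex 1 appears in no bag, so the decomposition is invalid.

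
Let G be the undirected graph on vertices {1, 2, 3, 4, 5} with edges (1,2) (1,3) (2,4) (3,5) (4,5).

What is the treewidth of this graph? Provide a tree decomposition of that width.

Treewidth 2.
Bags: B1 = {1, 2, 3}  B2 = {2, 3, 5}  B3 = {2, 4, 5}
Tree: B1–B2, B2–B3

Every bag has size at most 3, so the width is 3 − 1 = 2 and tw(G) ≤ 2. The edges 2–1–3–5–4–2 form a cycle, so G is not a tree and its treewidth is at least 2. The upper and lower bounds meet at 2, so that is the treewidth.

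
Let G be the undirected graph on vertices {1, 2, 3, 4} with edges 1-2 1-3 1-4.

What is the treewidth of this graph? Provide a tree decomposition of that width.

Treewidth 1.
One such decomposition:
Bags: B1 = {1, 4}  B2 = {1, 2}  B3 = {1, 3}
Tree: B1–B2, B1–B3

Every bag has size at most 2, so the width is 2 − 1 = 1 and tw(G) ≤ 1. G has an edge, so its treewidth is at least 1. Combining the bounds, tw(G) = 1.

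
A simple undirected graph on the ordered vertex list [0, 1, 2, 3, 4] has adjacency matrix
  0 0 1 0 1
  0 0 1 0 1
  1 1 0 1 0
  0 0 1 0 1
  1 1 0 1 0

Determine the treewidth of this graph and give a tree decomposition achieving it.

Treewidth 2.
Bags: B1 = {0, 2, 4}  B2 = {1, 2, 4}  B3 = {2, 3, 4}
Tree: B1–B2, B2–B3

The largest bag has 3 vertices, giving width 2; this decomposition certifies tw(G) ≤ 2. The edges 4–0–2–1–4 form a cycle, so G is not a tree and its treewidth is at least 2. Combining the bounds, tw(G) = 2.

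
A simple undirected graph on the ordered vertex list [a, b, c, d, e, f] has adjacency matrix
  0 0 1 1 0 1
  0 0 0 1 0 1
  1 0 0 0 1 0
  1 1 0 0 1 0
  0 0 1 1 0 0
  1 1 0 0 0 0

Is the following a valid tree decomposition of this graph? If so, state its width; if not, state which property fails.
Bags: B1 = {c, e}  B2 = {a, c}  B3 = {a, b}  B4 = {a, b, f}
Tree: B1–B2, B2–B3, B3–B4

A tree decomposition must satisfy three properties: every vertex lies in some bag; for every edge, both endpoints lie together in some bag; and for every vertex, the bags containing it form a connected subtree. Here vertex d appears in no bag, so the decomposition is invalid.

No — vertex d appears in no bag.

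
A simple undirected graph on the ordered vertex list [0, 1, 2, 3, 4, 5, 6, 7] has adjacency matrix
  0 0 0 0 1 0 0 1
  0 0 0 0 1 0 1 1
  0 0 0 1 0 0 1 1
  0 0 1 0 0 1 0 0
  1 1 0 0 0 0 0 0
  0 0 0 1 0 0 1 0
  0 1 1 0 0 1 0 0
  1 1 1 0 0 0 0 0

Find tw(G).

A width-2 tree decomposition is:
Bags: B1 = {3, 5, 6}  B2 = {2, 3, 6}  B3 = {1, 2, 6}  B4 = {1, 2, 7}  B5 = {1, 4, 7}  B6 = {0, 4, 7}
Tree: B1–B2, B2–B3, B3–B4, B4–B5, B5–B6
The largest bag has 3 vertices, giving width 2; this decomposition certifies tw(G) ≤ 2. The edges 5–3–2–6–5 form a cycle, so G is not a tree and its treewidth is at least 2. Combining the bounds, tw(G) = 2.

2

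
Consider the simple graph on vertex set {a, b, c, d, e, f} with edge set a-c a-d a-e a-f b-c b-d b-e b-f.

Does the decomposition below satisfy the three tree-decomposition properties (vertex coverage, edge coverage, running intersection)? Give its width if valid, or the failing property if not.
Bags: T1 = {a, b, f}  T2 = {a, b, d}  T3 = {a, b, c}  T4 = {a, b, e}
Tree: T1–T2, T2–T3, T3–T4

Every vertex of G appears in some bag (union = {a, b, c, d, e, f}); every edge is covered by a bag; and for each vertex v the set of bags containing v is connected in the bag tree. The decomposition is therefore valid. The largest bag has 3 vertices, so the width is 2.

Yes; width 2.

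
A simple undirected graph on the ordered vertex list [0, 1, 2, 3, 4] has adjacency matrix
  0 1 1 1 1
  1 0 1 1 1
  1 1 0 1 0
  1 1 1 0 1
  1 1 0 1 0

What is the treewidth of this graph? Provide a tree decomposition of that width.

Treewidth 3.
Bags: B1 = {0, 1, 3, 4}  B2 = {0, 1, 2, 3}
Tree: B1–B2

The largest bag has 4 vertices, giving width 3; this decomposition certifies tw(G) ≤ 3. Conversely, {0, 1, 2, 3} is a clique of size 4, and the vertices of any clique must share a bag in every tree decomposition; so some bag has ≥ 4 vertices and tw(G) ≥ 3. Therefore the treewidth is 3.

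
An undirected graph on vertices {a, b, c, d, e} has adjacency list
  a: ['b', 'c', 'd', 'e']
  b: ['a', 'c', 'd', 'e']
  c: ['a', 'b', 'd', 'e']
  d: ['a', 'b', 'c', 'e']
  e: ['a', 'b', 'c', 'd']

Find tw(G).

4

A width-4 tree decomposition is:
Bags: B1 = {a, b, c, d, e}
Tree: (single bag)
With just one bag of size 5, the width is 5 − 1 = 4, so tw(G) ≤ 4. For the lower bound, the 5 vertices {a, b, c, d, e} are pairwise adjacent, and any tree decomposition puts a clique entirely inside one bag — forcing width ≥ 4. The upper and lower bounds meet at 4, so that is the treewidth.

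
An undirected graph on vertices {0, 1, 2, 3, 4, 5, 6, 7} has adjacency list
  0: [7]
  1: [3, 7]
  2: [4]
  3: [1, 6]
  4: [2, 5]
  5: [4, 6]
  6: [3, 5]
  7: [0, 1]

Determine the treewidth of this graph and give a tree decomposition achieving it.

Treewidth 1.
One such decomposition:
Bags: B1 = {2, 4}  B2 = {4, 5}  B3 = {5, 6}  B4 = {3, 6}  B5 = {1, 3}  B6 = {1, 7}  B7 = {0, 7}
Tree: B1–B2, B2–B3, B3–B4, B4–B5, B5–B6, B6–B7

Every bag has size at most 2, so the width is 2 − 1 = 1 and tw(G) ≤ 1. Any graph with an edge has treewidth ≥ 1, and G has the edge 2–4. Combining the bounds, tw(G) = 1.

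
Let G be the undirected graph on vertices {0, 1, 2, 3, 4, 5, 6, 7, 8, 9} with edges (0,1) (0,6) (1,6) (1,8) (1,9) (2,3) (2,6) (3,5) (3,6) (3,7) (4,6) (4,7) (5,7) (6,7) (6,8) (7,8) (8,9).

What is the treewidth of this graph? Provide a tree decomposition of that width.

Treewidth 2.
One such decomposition:
Bags: B1 = {6, 7, 8}  B2 = {3, 6, 7}  B3 = {3, 5, 7}  B4 = {2, 3, 6}  B5 = {1, 6, 8}  B6 = {0, 1, 6}  B7 = {1, 8, 9}  B8 = {4, 6, 7}
Tree: B1–B2, B2–B3, B2–B4, B1–B5, B5–B6, B5–B7, B2–B8

Every bag has size at most 3, so the width is 3 − 1 = 2 and tw(G) ≤ 2. For the lower bound, the 3 vertices {1, 8, 9} are pairwise adjacent, and any tree decomposition puts a clique entirely inside one bag — forcing width ≥ 2. The upper and lower bounds meet at 2, so that is the treewidth.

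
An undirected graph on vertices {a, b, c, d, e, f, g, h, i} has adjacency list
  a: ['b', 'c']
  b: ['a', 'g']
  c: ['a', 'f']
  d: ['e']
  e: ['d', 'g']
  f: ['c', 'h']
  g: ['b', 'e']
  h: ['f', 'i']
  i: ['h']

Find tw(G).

1

A width-1 tree decomposition is:
Bags: B1 = {d, e}  B2 = {e, g}  B3 = {b, g}  B4 = {a, b}  B5 = {a, c}  B6 = {c, f}  B7 = {f, h}  B8 = {h, i}
Tree: B1–B2, B2–B3, B3–B4, B4–B5, B5–B6, B6–B7, B7–B8
The largest bag has 2 vertices, giving width 1; this decomposition certifies tw(G) ≤ 1. Any graph with an edge has treewidth ≥ 1, and G has the edge d–e. Hence tw(G) = 1 exactly.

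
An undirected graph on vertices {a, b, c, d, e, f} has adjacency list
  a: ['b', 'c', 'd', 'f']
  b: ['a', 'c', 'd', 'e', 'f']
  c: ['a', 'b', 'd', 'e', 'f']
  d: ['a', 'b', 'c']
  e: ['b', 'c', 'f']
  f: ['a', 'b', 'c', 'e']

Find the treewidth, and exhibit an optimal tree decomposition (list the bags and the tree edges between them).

Treewidth 3.
One such decomposition:
Bags: B1 = {a, b, c, f}  B2 = {b, c, e, f}  B3 = {a, b, c, d}
Tree: B1–B2, B1–B3

Each bag holds 4 vertices, so the decomposition has width 3, which upper-bounds the treewidth. Conversely, {a, b, c, d} is a clique of size 4, and the vertices of any clique must share a bag in every tree decomposition; so some bag has ≥ 4 vertices and tw(G) ≥ 3. Therefore the treewidth is 3.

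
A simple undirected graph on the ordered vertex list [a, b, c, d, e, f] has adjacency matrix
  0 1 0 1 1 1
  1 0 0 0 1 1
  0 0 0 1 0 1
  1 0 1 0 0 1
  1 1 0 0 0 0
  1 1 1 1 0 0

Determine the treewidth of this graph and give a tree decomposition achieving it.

Every bag has size at most 3, so the width is 3 − 1 = 2 and tw(G) ≤ 2. On the other hand G contains the 3-clique {a, b, e}. A clique must lie in a single bag of any decomposition, so no decomposition can have width below 2. Therefore the treewidth is 2.

Treewidth 2.
One optimal decomposition is:
Bags: B1 = {a, b, e}  B2 = {a, b, f}  B3 = {a, d, f}  B4 = {c, d, f}
Tree: B1–B2, B2–B3, B3–B4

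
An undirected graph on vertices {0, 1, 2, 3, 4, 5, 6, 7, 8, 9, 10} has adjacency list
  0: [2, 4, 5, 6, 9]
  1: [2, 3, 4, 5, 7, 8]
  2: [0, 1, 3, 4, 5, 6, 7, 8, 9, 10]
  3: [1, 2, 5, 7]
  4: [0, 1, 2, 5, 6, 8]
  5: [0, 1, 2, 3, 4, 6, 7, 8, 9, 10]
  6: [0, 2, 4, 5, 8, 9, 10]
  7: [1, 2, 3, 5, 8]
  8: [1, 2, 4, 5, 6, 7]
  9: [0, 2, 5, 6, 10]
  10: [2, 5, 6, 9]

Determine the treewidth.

4

A width-4 tree decomposition is:
Bags: B1 = {0, 2, 4, 5, 6}  B2 = {0, 2, 5, 6, 9}  B3 = {2, 5, 6, 9, 10}  B4 = {2, 4, 5, 6, 8}  B5 = {1, 2, 4, 5, 8}  B6 = {1, 2, 5, 7, 8}  B7 = {1, 2, 3, 5, 7}
Tree: B1–B2, B2–B3, B1–B4, B4–B5, B5–B6, B6–B7
The largest bag has 5 vertices, giving width 4; this decomposition certifies tw(G) ≤ 4. Conversely, {1, 2, 4, 5, 8} is a clique of size 5, and the vertices of any clique must share a bag in every tree decomposition; so some bag has ≥ 5 vertices and tw(G) ≥ 4. Hence tw(G) = 4 exactly.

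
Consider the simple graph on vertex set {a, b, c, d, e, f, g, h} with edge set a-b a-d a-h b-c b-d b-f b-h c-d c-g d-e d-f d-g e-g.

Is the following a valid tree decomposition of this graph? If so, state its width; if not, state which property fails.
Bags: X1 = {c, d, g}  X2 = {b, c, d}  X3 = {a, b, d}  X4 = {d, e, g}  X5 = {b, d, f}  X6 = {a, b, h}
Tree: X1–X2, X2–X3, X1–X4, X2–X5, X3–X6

Checking the three conditions: (i) the bags cover all of {a, b, c, d, e, f, g, h}; (ii) for each edge, some bag contains both endpoints; (iii) the bags containing any fixed vertex form a subtree. All hold, so the decomposition is valid with width 3 − 1 = 2.

Yes; width 2.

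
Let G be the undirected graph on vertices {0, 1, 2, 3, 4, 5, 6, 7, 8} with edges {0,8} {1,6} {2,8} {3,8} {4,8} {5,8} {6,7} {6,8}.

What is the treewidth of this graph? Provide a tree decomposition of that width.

The largest bag has 2 vertices, giving width 1; this decomposition certifies tw(G) ≤ 1. Since G has at least one edge (e.g. 8–3), it is not an edgeless graph, so tw(G) ≥ 1. The upper and lower bounds meet at 1, so that is the treewidth.

Treewidth 1.
One such decomposition:
Bags: B1 = {3, 8}  B2 = {6, 8}  B3 = {0, 8}  B4 = {6, 7}  B5 = {2, 8}  B6 = {4, 8}  B7 = {5, 8}  B8 = {1, 6}
Tree: B1–B2, B2–B3, B2–B4, B1–B5, B2–B6, B6–B7, B2–B8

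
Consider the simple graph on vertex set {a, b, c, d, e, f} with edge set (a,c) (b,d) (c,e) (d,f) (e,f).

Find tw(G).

A width-1 tree decomposition is:
Bags: B1 = {a, c}  B2 = {c, e}  B3 = {e, f}  B4 = {d, f}  B5 = {b, d}
Tree: B1–B2, B2–B3, B3–B4, B4–B5
The largest bag has 2 vertices, giving width 1; this decomposition certifies tw(G) ≤ 1. Since G has at least one edge (e.g. a–c), it is not an edgeless graph, so tw(G) ≥ 1. The upper and lower bounds meet at 1, so that is the treewidth.

1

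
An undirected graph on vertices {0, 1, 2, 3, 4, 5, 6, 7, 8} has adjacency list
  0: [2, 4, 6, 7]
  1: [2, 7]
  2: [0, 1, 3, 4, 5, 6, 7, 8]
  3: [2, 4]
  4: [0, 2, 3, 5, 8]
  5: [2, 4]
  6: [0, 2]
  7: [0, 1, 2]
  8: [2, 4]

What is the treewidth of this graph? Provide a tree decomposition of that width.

Treewidth 2.
One optimal decomposition is:
Bags: B1 = {0, 2, 4}  B2 = {2, 4, 8}  B3 = {0, 2, 7}  B4 = {2, 4, 5}  B5 = {1, 2, 7}  B6 = {0, 2, 6}  B7 = {2, 3, 4}
Tree: B1–B2, B1–B3, B1–B4, B3–B5, B1–B6, B2–B7

The largest bag has 3 vertices, giving width 2; this decomposition certifies tw(G) ≤ 2. Conversely, {1, 2, 7} is a clique of size 3, and the vertices of any clique must share a bag in every tree decomposition; so some bag has ≥ 3 vertices and tw(G) ≥ 2. Hence tw(G) = 2 exactly.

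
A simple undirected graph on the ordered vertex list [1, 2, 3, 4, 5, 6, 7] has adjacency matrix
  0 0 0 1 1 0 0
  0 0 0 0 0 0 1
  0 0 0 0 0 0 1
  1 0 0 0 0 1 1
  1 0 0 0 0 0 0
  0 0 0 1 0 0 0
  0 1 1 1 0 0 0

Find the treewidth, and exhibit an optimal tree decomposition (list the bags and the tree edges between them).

Treewidth 1.
One optimal decomposition is:
Bags: B1 = {1, 4}  B2 = {4, 7}  B3 = {3, 7}  B4 = {4, 6}  B5 = {1, 5}  B6 = {2, 7}
Tree: B1–B2, B2–B3, B2–B4, B1–B5, B2–B6

The largest bag has 2 vertices, giving width 1; this decomposition certifies tw(G) ≤ 1. G has an edge, so its treewidth is at least 1. Combining the bounds, tw(G) = 1.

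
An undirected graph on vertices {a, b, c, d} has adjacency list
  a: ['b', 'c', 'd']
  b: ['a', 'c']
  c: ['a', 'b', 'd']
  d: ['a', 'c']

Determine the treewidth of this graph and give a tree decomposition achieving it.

Every bag has size at most 3, so the width is 3 − 1 = 2 and tw(G) ≤ 2. On the other hand G contains the 3-clique {a, c, d}. A clique must lie in a single bag of any decomposition, so no decomposition can have width below 2. Hence tw(G) = 2 exactly.

Treewidth 2.
Bags: B1 = {a, b, c}  B2 = {a, c, d}
Tree: B1–B2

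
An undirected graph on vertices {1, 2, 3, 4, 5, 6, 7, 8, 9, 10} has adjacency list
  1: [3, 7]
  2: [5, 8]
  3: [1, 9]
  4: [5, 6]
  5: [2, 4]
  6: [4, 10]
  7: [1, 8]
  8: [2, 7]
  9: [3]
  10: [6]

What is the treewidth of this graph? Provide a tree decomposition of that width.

Treewidth 1.
One optimal decomposition is:
Bags: B1 = {6, 10}  B2 = {4, 6}  B3 = {4, 5}  B4 = {2, 5}  B5 = {2, 8}  B6 = {7, 8}  B7 = {1, 7}  B8 = {1, 3}  B9 = {3, 9}
Tree: B1–B2, B2–B3, B3–B4, B4–B5, B5–B6, B6–B7, B7–B8, B8–B9

Each bag holds 2 vertices, so the decomposition has width 1, which upper-bounds the treewidth. Any graph with an edge has treewidth ≥ 1, and G has the edge 10–6. The upper and lower bounds meet at 1, so that is the treewidth.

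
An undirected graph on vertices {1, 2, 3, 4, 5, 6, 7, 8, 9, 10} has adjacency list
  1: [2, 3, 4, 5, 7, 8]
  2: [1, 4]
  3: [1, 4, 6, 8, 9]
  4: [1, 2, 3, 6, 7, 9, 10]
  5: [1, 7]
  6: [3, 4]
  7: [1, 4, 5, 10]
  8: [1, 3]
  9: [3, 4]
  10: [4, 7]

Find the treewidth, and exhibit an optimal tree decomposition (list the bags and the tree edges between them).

The largest bag has 3 vertices, giving width 2; this decomposition certifies tw(G) ≤ 2. For the lower bound, the 3 vertices {1, 3, 8} are pairwise adjacent, and any tree decomposition puts a clique entirely inside one bag — forcing width ≥ 2. Combining the bounds, tw(G) = 2.

Treewidth 2.
One such decomposition:
Bags: B1 = {3, 4, 6}  B2 = {1, 3, 4}  B3 = {1, 4, 7}  B4 = {3, 4, 9}  B5 = {4, 7, 10}  B6 = {1, 2, 4}  B7 = {1, 5, 7}  B8 = {1, 3, 8}
Tree: B1–B2, B2–B3, B2–B4, B3–B5, B2–B6, B3–B7, B2–B8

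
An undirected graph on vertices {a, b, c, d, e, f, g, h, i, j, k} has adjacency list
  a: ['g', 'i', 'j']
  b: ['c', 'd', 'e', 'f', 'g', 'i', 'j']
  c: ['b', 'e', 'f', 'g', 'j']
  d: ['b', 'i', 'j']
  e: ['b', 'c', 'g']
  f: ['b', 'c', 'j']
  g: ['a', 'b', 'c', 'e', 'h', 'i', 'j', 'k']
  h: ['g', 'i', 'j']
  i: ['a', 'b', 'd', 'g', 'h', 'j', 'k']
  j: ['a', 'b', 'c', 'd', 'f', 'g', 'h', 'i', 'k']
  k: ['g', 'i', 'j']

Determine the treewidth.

A width-3 tree decomposition is:
Bags: B1 = {b, g, i, j}  B2 = {g, h, i, j}  B3 = {g, i, j, k}  B4 = {a, g, i, j}  B5 = {b, c, g, j}  B6 = {b, c, e, g}  B7 = {b, c, f, j}  B8 = {b, d, i, j}
Tree: B1–B2, B2–B3, B3–B4, B1–B5, B5–B6, B5–B7, B1–B8
Every bag has size at most 4, so the width is 4 − 1 = 3 and tw(G) ≤ 3. For the lower bound, the 4 vertices {b, d, i, j} are pairwise adjacent, and any tree decomposition puts a clique entirely inside one bag — forcing width ≥ 3. Hence tw(G) = 3 exactly.

3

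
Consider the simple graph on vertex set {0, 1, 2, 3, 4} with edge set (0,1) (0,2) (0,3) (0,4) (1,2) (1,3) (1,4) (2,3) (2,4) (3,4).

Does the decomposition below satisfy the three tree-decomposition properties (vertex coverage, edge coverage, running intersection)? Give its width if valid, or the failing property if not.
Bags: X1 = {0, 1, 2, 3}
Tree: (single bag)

A tree decomposition must satisfy three properties: every vertex lies in some bag; for every edge, both endpoints lie together in some bag; and for every vertex, the bags containing it form a connected subtree. Here vertex 4 appears in no bag, so the decomposition is invalid.

No — vertex 4 appears in no bag.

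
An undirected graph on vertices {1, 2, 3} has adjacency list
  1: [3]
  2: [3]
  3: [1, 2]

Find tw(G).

1

A width-1 tree decomposition is:
Bags: B1 = {2, 3}  B2 = {1, 3}
Tree: B1–B2
Each bag holds 2 vertices, so the decomposition has width 1, which upper-bounds the treewidth. Any graph with an edge has treewidth ≥ 1, and G has the edge 3–2. Hence tw(G) = 1 exactly.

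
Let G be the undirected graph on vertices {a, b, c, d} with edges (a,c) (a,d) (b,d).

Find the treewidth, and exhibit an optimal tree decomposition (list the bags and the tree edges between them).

Each bag holds 2 vertices, so the decomposition has width 1, which upper-bounds the treewidth. Since G has at least one edge (e.g. b–d), it is not an edgeless graph, so tw(G) ≥ 1. The upper and lower bounds meet at 1, so that is the treewidth.

Treewidth 1.
Bags: B1 = {b, d}  B2 = {a, d}  B3 = {a, c}
Tree: B1–B2, B2–B3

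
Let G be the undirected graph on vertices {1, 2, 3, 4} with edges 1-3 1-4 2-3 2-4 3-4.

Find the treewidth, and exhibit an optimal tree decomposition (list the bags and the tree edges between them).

Treewidth 2.
Bags: B1 = {2, 3, 4}  B2 = {1, 3, 4}
Tree: B1–B2

Each bag holds 3 vertices, so the decomposition has width 2, which upper-bounds the treewidth. Conversely, {1, 3, 4} is a clique of size 3, and the vertices of any clique must share a bag in every tree decomposition; so some bag has ≥ 3 vertices and tw(G) ≥ 2. Combining the bounds, tw(G) = 2.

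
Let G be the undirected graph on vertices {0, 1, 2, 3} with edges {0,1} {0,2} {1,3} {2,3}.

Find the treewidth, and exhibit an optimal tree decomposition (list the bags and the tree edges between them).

Treewidth 2.
One optimal decomposition is:
Bags: B1 = {0, 2, 3}  B2 = {0, 1, 3}
Tree: B1–B2

Every bag has size at most 3, so the width is 3 − 1 = 2 and tw(G) ≤ 2. The edges 3–2–0–1–3 form a cycle, so G is not a tree and its treewidth is at least 2. Combining the bounds, tw(G) = 2.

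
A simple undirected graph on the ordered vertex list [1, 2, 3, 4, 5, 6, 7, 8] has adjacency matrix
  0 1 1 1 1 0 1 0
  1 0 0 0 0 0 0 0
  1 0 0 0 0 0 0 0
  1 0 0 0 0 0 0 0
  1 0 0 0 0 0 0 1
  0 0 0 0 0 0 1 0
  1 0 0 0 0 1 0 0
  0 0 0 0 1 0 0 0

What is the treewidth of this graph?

A width-1 tree decomposition is:
Bags: B1 = {1, 4}  B2 = {1, 7}  B3 = {1, 2}  B4 = {1, 3}  B5 = {1, 5}  B6 = {5, 8}  B7 = {6, 7}
Tree: B1–B2, B2–B3, B1–B4, B4–B5, B5–B6, B2–B7
Every bag has size at most 2, so the width is 2 − 1 = 1 and tw(G) ≤ 1. Any graph with an edge has treewidth ≥ 1, and G has the edge 4–1. Therefore the treewidth is 1.

1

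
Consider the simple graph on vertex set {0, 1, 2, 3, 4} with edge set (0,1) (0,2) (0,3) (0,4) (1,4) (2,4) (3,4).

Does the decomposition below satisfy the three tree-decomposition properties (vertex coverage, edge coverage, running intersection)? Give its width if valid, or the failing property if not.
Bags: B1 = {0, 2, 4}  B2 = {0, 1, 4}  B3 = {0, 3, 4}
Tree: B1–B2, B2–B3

Yes; width 2.

Every vertex of G appears in some bag (union = {0, 1, 2, 3, 4}); every edge is covered by a bag; and for each vertex v the set of bags containing v is connected in the bag tree. The decomposition is therefore valid. The largest bag has 3 vertices, so the width is 2.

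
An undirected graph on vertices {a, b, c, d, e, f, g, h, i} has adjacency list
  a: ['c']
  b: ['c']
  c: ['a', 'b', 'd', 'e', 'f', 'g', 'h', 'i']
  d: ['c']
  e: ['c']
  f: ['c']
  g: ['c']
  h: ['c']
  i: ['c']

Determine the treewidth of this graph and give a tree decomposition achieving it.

Each bag holds 2 vertices, so the decomposition has width 1, which upper-bounds the treewidth. Any graph with an edge has treewidth ≥ 1, and G has the edge c–g. The upper and lower bounds meet at 1, so that is the treewidth.

Treewidth 1.
One optimal decomposition is:
Bags: B1 = {c, g}  B2 = {c, f}  B3 = {a, c}  B4 = {b, c}  B5 = {c, d}  B6 = {c, e}  B7 = {c, i}  B8 = {c, h}
Tree: B1–B2, B2–B3, B3–B4, B1–B5, B1–B6, B1–B7, B1–B8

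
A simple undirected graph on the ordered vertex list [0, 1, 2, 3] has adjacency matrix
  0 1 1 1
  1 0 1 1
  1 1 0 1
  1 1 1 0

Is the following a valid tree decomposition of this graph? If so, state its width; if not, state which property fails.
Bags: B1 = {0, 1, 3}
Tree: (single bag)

No — vertex 2 appears in no bag.

A tree decomposition must satisfy three properties: every vertex lies in some bag; for every edge, both endpoints lie together in some bag; and for every vertex, the bags containing it form a connected subtree. Here vertex 2 appears in no bag, so the decomposition is invalid.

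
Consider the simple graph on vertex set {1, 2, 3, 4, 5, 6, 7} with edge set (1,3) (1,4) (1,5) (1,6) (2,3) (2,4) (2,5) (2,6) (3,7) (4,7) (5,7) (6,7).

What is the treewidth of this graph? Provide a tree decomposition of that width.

Treewidth 3.
One optimal decomposition is:
Bags: B1 = {1, 2, 4, 7}  B2 = {1, 2, 5, 7}  B3 = {1, 2, 3, 7}  B4 = {1, 2, 6, 7}
Tree: B1–B2, B2–B3, B3–B4

Every bag has size at most 4, so the width is 4 − 1 = 3 and tw(G) ≤ 3. For the lower bound: the 4 vertex sets {2,4}, {1,5}, {7}, {3} are disjoint, each induces a connected subgraph, and every pair is joined by at least one edge of G. Contracting each set to a single vertex therefore yields K_{4} as a minor, and since treewidth is minor-monotone, tw(G) ≥ tw(K_{4}) = 3. Combining the bounds, tw(G) = 3.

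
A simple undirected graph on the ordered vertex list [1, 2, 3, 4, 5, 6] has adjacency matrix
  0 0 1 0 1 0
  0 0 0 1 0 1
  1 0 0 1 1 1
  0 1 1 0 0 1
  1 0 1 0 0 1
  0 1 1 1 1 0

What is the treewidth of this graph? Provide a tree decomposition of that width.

Treewidth 2.
One optimal decomposition is:
Bags: B1 = {1, 3, 5}  B2 = {3, 5, 6}  B3 = {3, 4, 6}  B4 = {2, 4, 6}
Tree: B1–B2, B2–B3, B3–B4

Each bag holds 3 vertices, so the decomposition has width 2, which upper-bounds the treewidth. On the other hand G contains the 3-clique {2, 4, 6}. A clique must lie in a single bag of any decomposition, so no decomposition can have width below 2. Therefore the treewidth is 2.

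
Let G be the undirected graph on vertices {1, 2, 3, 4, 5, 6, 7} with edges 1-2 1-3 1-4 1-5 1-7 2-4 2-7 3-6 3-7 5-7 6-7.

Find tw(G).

2

A width-2 tree decomposition is:
Bags: B1 = {1, 2, 7}  B2 = {1, 3, 7}  B3 = {1, 5, 7}  B4 = {1, 2, 4}  B5 = {3, 6, 7}
Tree: B1–B2, B1–B3, B1–B4, B2–B5
The largest bag has 3 vertices, giving width 2; this decomposition certifies tw(G) ≤ 2. On the other hand G contains the 3-clique {1, 2, 4}. A clique must lie in a single bag of any decomposition, so no decomposition can have width below 2. The upper and lower bounds meet at 2, so that is the treewidth.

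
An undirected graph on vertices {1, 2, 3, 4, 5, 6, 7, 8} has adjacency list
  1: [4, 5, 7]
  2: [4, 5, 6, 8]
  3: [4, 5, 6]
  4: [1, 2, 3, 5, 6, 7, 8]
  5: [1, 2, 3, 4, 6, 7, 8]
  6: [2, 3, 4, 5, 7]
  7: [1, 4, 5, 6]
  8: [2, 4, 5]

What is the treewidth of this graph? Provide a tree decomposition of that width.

Each bag holds 4 vertices, so the decomposition has width 3, which upper-bounds the treewidth. On the other hand G contains the 4-clique {2, 4, 5, 8}. A clique must lie in a single bag of any decomposition, so no decomposition can have width below 3. The upper and lower bounds meet at 3, so that is the treewidth.

Treewidth 3.
Bags: B1 = {3, 4, 5, 6}  B2 = {4, 5, 6, 7}  B3 = {2, 4, 5, 6}  B4 = {2, 4, 5, 8}  B5 = {1, 4, 5, 7}
Tree: B1–B2, B2–B3, B3–B4, B2–B5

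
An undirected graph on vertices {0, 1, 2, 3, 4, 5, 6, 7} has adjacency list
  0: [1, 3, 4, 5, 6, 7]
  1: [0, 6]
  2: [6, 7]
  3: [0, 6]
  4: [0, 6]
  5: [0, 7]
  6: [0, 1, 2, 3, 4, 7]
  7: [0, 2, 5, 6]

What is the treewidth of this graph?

A width-2 tree decomposition is:
Bags: B1 = {0, 1, 6}  B2 = {0, 3, 6}  B3 = {0, 6, 7}  B4 = {2, 6, 7}  B5 = {0, 5, 7}  B6 = {0, 4, 6}
Tree: B1–B2, B1–B3, B3–B4, B3–B5, B3–B6
Every bag has size at most 3, so the width is 3 − 1 = 2 and tw(G) ≤ 2. Conversely, {0, 5, 7} is a clique of size 3, and the vertices of any clique must share a bag in every tree decomposition; so some bag has ≥ 3 vertices and tw(G) ≥ 2. Combining the bounds, tw(G) = 2.

2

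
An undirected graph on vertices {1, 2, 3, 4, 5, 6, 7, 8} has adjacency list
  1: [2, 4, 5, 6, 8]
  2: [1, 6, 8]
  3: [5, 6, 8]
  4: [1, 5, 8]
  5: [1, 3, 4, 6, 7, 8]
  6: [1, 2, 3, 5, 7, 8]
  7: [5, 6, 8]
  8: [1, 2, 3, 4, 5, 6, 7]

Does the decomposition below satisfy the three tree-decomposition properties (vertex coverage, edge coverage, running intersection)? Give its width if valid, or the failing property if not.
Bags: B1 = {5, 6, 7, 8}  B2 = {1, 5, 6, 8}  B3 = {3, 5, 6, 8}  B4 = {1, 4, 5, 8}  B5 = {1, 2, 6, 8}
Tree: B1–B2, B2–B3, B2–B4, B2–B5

Yes; width 3.

Vertex coverage: the bags together contain {1, 2, 3, 4, 5, 6, 7, 8}, the full vertex set. Edge coverage: each edge of G has both endpoints in at least one bag. Running intersection: for every vertex, the bags containing it form a connected subtree. All three properties hold, so this is a valid tree decomposition of width max|bag| − 1 = 3, and hence tw(G) ≤ 3.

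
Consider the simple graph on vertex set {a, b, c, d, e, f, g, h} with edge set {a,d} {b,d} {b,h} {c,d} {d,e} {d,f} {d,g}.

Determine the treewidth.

A width-1 tree decomposition is:
Bags: B1 = {b, d}  B2 = {a, d}  B3 = {c, d}  B4 = {d, g}  B5 = {d, e}  B6 = {b, h}  B7 = {d, f}
Tree: B1–B2, B2–B3, B3–B4, B2–B5, B1–B6, B1–B7
The largest bag has 2 vertices, giving width 1; this decomposition certifies tw(G) ≤ 1. G has an edge, so its treewidth is at least 1. Therefore the treewidth is 1.

1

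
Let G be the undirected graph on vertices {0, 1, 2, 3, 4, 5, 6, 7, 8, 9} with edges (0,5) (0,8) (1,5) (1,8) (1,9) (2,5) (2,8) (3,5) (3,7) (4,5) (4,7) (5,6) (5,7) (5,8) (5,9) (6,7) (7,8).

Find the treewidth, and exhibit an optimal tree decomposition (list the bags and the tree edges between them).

Each bag holds 3 vertices, so the decomposition has width 2, which upper-bounds the treewidth. For the lower bound, the 3 vertices {0, 5, 8} are pairwise adjacent, and any tree decomposition puts a clique entirely inside one bag — forcing width ≥ 2. Combining the bounds, tw(G) = 2.

Treewidth 2.
Bags: B1 = {2, 5, 8}  B2 = {5, 7, 8}  B3 = {1, 5, 8}  B4 = {3, 5, 7}  B5 = {5, 6, 7}  B6 = {0, 5, 8}  B7 = {4, 5, 7}  B8 = {1, 5, 9}
Tree: B1–B2, B2–B3, B2–B4, B2–B5, B3–B6, B4–B7, B3–B8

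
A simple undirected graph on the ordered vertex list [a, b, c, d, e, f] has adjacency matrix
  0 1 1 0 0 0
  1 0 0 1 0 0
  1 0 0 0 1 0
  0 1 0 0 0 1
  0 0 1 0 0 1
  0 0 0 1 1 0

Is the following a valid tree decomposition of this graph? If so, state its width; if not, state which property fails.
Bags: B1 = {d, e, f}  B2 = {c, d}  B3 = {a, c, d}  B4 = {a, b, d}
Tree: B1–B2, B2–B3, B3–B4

No — edge (e,c) lies in no bag.

A tree decomposition must satisfy three properties: every vertex lies in some bag; for every edge, both endpoints lie together in some bag; and for every vertex, the bags containing it form a connected subtree. Here edge (e,c) lies in no bag, so the decomposition is invalid.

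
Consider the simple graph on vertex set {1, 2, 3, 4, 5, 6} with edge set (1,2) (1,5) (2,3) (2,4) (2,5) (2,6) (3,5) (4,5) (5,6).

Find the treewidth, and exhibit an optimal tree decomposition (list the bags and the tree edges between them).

The largest bag has 3 vertices, giving width 2; this decomposition certifies tw(G) ≤ 2. On the other hand G contains the 3-clique {1, 2, 5}. A clique must lie in a single bag of any decomposition, so no decomposition can have width below 2. Hence tw(G) = 2 exactly.

Treewidth 2.
One such decomposition:
Bags: B1 = {2, 4, 5}  B2 = {2, 5, 6}  B3 = {2, 3, 5}  B4 = {1, 2, 5}
Tree: B1–B2, B2–B3, B1–B4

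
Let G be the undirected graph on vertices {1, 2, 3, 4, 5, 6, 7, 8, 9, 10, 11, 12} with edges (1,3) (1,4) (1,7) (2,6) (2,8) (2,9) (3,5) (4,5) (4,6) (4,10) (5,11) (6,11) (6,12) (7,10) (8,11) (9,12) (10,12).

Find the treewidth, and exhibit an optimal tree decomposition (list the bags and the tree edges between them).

Treewidth 3.
Bags: B1 = {1, 3, 7, 10}  B2 = {1, 3, 4, 10}  B3 = {3, 4, 5, 10}  B4 = {4, 5, 10, 12}  B5 = {4, 5, 6, 12}  B6 = {5, 6, 11, 12}  B7 = {6, 9, 11, 12}  B8 = {2, 6, 9, 11}  B9 = {2, 8, 9, 11}
Tree: B1–B2, B2–B3, B3–B4, B4–B5, B5–B6, B6–B7, B7–B8, B8–B9

The largest bag has 4 vertices, giving width 3; this decomposition certifies tw(G) ≤ 3. For the lower bound: the 4 vertex sets {1,3,7}, {10}, {4}, {5,6,11,12} are disjoint, each induces a connected subgraph, and every pair is joined by at least one edge of G. Contracting each set to a single vertex therefore yields K_{4} as a minor, and since treewidth is minor-monotone, tw(G) ≥ tw(K_{4}) = 3. Therefore the treewidth is 3.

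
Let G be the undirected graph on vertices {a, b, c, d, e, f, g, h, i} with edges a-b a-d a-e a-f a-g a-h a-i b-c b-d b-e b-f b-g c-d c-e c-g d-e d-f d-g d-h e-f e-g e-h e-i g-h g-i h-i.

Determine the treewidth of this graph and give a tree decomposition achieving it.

Each bag holds 5 vertices, so the decomposition has width 4, which upper-bounds the treewidth. For the lower bound, the 5 vertices {b, c, d, e, g} are pairwise adjacent, and any tree decomposition puts a clique entirely inside one bag — forcing width ≥ 4. Therefore the treewidth is 4.

Treewidth 4.
One optimal decomposition is:
Bags: B1 = {a, b, d, e, g}  B2 = {a, d, e, g, h}  B3 = {a, b, d, e, f}  B4 = {b, c, d, e, g}  B5 = {a, e, g, h, i}
Tree: B1–B2, B1–B3, B1–B4, B2–B5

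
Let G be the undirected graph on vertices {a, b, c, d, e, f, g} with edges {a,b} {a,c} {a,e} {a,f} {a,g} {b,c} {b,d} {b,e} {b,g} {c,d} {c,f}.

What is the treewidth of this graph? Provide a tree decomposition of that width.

Treewidth 2.
One such decomposition:
Bags: B1 = {a, b, c}  B2 = {b, c, d}  B3 = {a, c, f}  B4 = {a, b, g}  B5 = {a, b, e}
Tree: B1–B2, B1–B3, B1–B4, B4–B5

The largest bag has 3 vertices, giving width 2; this decomposition certifies tw(G) ≤ 2. For the lower bound, the 3 vertices {b, c, d} are pairwise adjacent, and any tree decomposition puts a clique entirely inside one bag — forcing width ≥ 2. The upper and lower bounds meet at 2, so that is the treewidth.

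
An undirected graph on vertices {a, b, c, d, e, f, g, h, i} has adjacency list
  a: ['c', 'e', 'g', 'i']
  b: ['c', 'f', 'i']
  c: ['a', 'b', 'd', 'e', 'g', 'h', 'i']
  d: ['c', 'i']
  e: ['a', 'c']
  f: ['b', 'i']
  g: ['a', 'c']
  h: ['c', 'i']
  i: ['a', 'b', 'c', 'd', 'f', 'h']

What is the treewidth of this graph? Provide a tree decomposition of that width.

Each bag holds 3 vertices, so the decomposition has width 2, which upper-bounds the treewidth. Conversely, {a, c, g} is a clique of size 3, and the vertices of any clique must share a bag in every tree decomposition; so some bag has ≥ 3 vertices and tw(G) ≥ 2. The upper and lower bounds meet at 2, so that is the treewidth.

Treewidth 2.
One such decomposition:
Bags: B1 = {a, c, e}  B2 = {a, c, i}  B3 = {c, d, i}  B4 = {b, c, i}  B5 = {a, c, g}  B6 = {c, h, i}  B7 = {b, f, i}
Tree: B1–B2, B2–B3, B3–B4, B2–B5, B3–B6, B4–B7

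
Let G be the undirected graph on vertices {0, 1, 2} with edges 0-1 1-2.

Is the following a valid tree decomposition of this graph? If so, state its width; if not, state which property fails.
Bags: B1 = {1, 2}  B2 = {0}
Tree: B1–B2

A tree decomposition must satisfy three properties: every vertex lies in some bag; for every edge, both endpoints lie together in some bag; and for every vertex, the bags containing it form a connected subtree. Here edge (1,0) lies in no bag, so the decomposition is invalid.

No — edge (1,0) lies in no bag.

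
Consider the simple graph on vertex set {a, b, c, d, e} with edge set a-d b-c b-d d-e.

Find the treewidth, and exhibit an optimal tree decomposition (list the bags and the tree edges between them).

Each bag holds 2 vertices, so the decomposition has width 1, which upper-bounds the treewidth. Any graph with an edge has treewidth ≥ 1, and G has the edge a–d. Therefore the treewidth is 1.

Treewidth 1.
One optimal decomposition is:
Bags: B1 = {a, d}  B2 = {d, e}  B3 = {b, d}  B4 = {b, c}
Tree: B1–B2, B2–B3, B3–B4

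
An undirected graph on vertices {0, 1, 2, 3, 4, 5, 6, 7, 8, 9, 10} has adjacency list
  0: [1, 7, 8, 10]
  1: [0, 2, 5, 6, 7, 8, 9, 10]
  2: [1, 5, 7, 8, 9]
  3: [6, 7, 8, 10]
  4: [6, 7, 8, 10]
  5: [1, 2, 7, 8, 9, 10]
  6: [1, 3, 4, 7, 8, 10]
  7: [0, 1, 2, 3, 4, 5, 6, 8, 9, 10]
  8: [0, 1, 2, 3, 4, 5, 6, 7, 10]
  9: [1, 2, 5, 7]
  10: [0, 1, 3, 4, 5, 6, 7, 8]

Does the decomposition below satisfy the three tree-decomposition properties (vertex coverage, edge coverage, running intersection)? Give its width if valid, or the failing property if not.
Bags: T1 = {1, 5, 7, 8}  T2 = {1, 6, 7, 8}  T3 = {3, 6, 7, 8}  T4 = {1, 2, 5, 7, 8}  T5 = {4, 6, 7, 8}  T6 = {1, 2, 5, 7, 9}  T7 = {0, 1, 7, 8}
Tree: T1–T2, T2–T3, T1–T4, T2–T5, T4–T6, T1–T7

A tree decomposition must satisfy three properties: every vertex lies in some bag; for every edge, both endpoints lie together in some bag; and for every vertex, the bags containing it form a connected subtree. Here vertex 10 appears in no bag, so the decomposition is invalid.

No — vertex 10 appears in no bag.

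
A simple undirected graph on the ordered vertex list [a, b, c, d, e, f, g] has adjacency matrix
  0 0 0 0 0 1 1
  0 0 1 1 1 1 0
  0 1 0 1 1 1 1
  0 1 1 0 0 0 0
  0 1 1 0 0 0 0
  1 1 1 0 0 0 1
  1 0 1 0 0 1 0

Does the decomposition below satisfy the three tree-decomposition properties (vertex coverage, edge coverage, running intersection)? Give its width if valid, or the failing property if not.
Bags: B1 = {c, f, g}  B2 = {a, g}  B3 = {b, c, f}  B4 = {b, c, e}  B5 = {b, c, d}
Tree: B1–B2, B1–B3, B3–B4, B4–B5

No — edge (f,a) lies in no bag.

A tree decomposition must satisfy three properties: every vertex lies in some bag; for every edge, both endpoints lie together in some bag; and for every vertex, the bags containing it form a connected subtree. Here edge (f,a) lies in no bag, so the decomposition is invalid.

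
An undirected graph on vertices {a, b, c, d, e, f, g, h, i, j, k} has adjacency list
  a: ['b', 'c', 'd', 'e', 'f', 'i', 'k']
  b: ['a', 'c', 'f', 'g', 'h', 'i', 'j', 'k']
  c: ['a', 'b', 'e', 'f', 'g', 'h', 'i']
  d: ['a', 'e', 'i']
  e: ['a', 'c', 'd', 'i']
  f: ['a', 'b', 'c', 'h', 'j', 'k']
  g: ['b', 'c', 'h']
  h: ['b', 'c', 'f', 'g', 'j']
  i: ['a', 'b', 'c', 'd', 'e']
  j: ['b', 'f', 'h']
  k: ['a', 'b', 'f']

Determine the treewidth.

3

A width-3 tree decomposition is:
Bags: B1 = {a, b, c, f}  B2 = {a, b, f, k}  B3 = {a, b, c, i}  B4 = {b, c, f, h}  B5 = {a, c, e, i}  B6 = {b, c, g, h}  B7 = {a, d, e, i}  B8 = {b, f, h, j}
Tree: B1–B2, B1–B3, B1–B4, B3–B5, B4–B6, B5–B7, B4–B8
Every bag has size at most 4, so the width is 4 − 1 = 3 and tw(G) ≤ 3. Conversely, {a, d, e, i} is a clique of size 4, and the vertices of any clique must share a bag in every tree decomposition; so some bag has ≥ 4 vertices and tw(G) ≥ 3. Hence tw(G) = 3 exactly.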